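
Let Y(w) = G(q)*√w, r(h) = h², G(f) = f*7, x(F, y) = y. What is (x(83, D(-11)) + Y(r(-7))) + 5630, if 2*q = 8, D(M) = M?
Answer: 5815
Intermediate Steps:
q = 4 (q = (½)*8 = 4)
G(f) = 7*f
Y(w) = 28*√w (Y(w) = (7*4)*√w = 28*√w)
(x(83, D(-11)) + Y(r(-7))) + 5630 = (-11 + 28*√((-7)²)) + 5630 = (-11 + 28*√49) + 5630 = (-11 + 28*7) + 5630 = (-11 + 196) + 5630 = 185 + 5630 = 5815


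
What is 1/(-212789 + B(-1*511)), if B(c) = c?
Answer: -1/213300 ≈ -4.6882e-6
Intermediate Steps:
1/(-212789 + B(-1*511)) = 1/(-212789 - 1*511) = 1/(-212789 - 511) = 1/(-213300) = -1/213300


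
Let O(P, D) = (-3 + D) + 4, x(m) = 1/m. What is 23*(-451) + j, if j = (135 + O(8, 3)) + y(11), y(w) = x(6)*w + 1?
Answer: -61387/6 ≈ -10231.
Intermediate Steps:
x(m) = 1/m
O(P, D) = 1 + D
y(w) = 1 + w/6 (y(w) = w/6 + 1 = 1 + w/6)
j = 851/6 (j = (135 + (1 + 3)) + (1 + (⅙)*11) = (135 + 4) + (1 + 11/6) = 139 + 17/6 = 851/6 ≈ 141.83)
23*(-451) + j = 23*(-451) + 851/6 = -10373 + 851/6 = -61387/6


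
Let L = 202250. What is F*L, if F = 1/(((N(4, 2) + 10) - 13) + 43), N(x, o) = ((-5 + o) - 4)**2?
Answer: 202250/89 ≈ 2272.5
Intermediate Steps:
N(x, o) = (-9 + o)**2
F = 1/89 (F = 1/((((-9 + 2)**2 + 10) - 13) + 43) = 1/((((-7)**2 + 10) - 13) + 43) = 1/(((49 + 10) - 13) + 43) = 1/((59 - 13) + 43) = 1/(46 + 43) = 1/89 ≈ 0.011236)
F*L = (1/89)*202250 = 202250/89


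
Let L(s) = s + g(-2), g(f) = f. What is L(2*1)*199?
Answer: 0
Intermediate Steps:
L(s) = -2 + s (L(s) = s - 2 = -2 + s)
L(2*1)*199 = (-2 + 2*1)*199 = (-2 + 2)*199 = 0*199 = 0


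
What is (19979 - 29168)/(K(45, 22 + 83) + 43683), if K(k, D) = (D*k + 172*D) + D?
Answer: -1021/7397 ≈ -0.13803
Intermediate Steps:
K(k, D) = 173*D + D*k (K(k, D) = (172*D + D*k) + D = 173*D + D*k)
(19979 - 29168)/(K(45, 22 + 83) + 43683) = (19979 - 29168)/((22 + 83)*(173 + 45) + 43683) = -9189/(105*218 + 43683) = -9189/(22890 + 43683) = -9189/66573 = -9189*1/66573 = -1021/7397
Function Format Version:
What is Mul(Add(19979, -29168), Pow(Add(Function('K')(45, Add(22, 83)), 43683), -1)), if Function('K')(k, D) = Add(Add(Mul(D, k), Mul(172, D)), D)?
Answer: Rational(-1021, 7397) ≈ -0.13803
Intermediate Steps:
Function('K')(k, D) = Add(Mul(173, D), Mul(D, k)) (Function('K')(k, D) = Add(Add(Mul(172, D), Mul(D, k)), D) = Add(Mul(173, D), Mul(D, k)))
Mul(Add(19979, -29168), Pow(Add(Function('K')(45, Add(22, 83)), 43683), -1)) = Mul(Add(19979, -29168), Pow(Add(Mul(Add(22, 83), Add(173, 45)), 43683), -1)) = Mul(-9189, Pow(Add(Mul(105, 218), 43683), -1)) = Mul(-9189, Pow(Add(22890, 43683), -1)) = Mul(-9189, Pow(66573, -1)) = Mul(-9189, Rational(1, 66573)) = Rational(-1021, 7397)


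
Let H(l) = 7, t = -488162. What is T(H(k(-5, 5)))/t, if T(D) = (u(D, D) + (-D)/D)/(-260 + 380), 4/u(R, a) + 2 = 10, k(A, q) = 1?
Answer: 1/117158880 ≈ 8.5354e-9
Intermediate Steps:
u(R, a) = ½ (u(R, a) = 4/(-2 + 10) = 4/8 = 4*(⅛) = ½)
T(D) = -1/240 (T(D) = (½ + (-D)/D)/(-260 + 380) = (½ - 1)/120 = -½*1/120 = -1/240)
T(H(k(-5, 5)))/t = -1/240/(-488162) = -1/240*(-1/488162) = 1/117158880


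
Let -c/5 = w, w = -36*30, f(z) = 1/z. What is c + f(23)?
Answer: 124201/23 ≈ 5400.0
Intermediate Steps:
w = -1080
c = 5400 (c = -5*(-1080) = 5400)
c + f(23) = 5400 + 1/23 = 124201/23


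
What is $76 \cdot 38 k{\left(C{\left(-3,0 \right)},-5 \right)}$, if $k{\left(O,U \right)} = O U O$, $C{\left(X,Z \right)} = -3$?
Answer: $-129960$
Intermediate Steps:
$k{\left(O,U \right)} = U O^{2}$
$76 \cdot 38 k{\left(C{\left(-3,0 \right)},-5 \right)} = 76 \cdot 38 \left(- 5 \left(-3\right)^{2}\right) = 2888 \left(\left(-5\right) 9\right) = 2888 \left(-45\right) = -129960$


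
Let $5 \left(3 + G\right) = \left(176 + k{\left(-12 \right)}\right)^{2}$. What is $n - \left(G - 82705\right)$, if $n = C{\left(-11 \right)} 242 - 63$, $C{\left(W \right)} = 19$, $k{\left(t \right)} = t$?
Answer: $\frac{409319}{5} \approx 81864.0$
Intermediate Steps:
$n = 4535$ ($n = 19 \cdot 242 - 63 = 4598 + \left(-116 + 53\right) = 4598 - 63 = 4535$)
$G = \frac{26881}{5}$ ($G = -3 + \frac{\left(176 - 12\right)^{2}}{5} = -3 + \frac{164^{2}}{5} = -3 + \frac{1}{5} \cdot 26896 = -3 + \frac{26896}{5} = \frac{26881}{5} \approx 5376.2$)
$n - \left(G - 82705\right) = 4535 - \left(\frac{26881}{5} - 82705\right) = 4535 - - \frac{386644}{5} = 4535 + \frac{386644}{5} = \frac{409319}{5}$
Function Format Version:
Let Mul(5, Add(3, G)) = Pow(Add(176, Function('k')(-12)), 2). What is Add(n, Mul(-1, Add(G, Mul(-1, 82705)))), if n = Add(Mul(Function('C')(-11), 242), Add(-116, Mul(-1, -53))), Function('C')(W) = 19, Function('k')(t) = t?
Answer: Rational(409319, 5) ≈ 81864.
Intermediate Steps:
n = 4535 (n = Add(Mul(19, 242), Add(-116, Mul(-1, -53))) = Add(4598, Add(-116, 53)) = Add(4598, -63) = 4535)
G = Rational(26881, 5) (G = Add(-3, Mul(Rational(1, 5), Pow(Add(176, -12), 2))) = Add(-3, Mul(Rational(1, 5), Pow(164, 2))) = Add(-3, Mul(Rational(1, 5), 26896)) = Add(-3, Rational(26896, 5)) = Rational(26881, 5) ≈ 5376.2)
Add(n, Mul(-1, Add(G, Mul(-1, 82705)))) = Add(4535, Mul(-1, Add(Rational(26881, 5), Mul(-1, 82705)))) = Add(4535, Mul(-1, Add(Rational(26881, 5), -82705))) = Add(4535, Mul(-1, Rational(-386644, 5))) = Add(4535, Rational(386644, 5)) = Rational(409319, 5)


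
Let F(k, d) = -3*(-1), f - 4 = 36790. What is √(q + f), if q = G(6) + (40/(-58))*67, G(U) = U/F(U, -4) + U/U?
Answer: √30907417/29 ≈ 191.71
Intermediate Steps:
f = 36794 (f = 4 + 36790 = 36794)
F(k, d) = 3
G(U) = 1 + U/3 (G(U) = U/3 + U/U = U*(⅓) + 1 = U/3 + 1 = 1 + U/3)
q = -1253/29 (q = (1 + (⅓)*6) + (40/(-58))*67 = (1 + 2) + (40*(-1/58))*67 = 3 - 20/29*67 = 3 - 1340/29 = -1253/29 ≈ -43.207)
√(q + f) = √(-1253/29 + 36794) = √(1065773/29) = √30907417/29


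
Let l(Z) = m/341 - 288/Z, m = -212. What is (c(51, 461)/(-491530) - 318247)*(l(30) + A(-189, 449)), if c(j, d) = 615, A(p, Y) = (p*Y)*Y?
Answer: 406493239506967445293/33522346 ≈ 1.2126e+13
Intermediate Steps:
A(p, Y) = p*Y**2 (A(p, Y) = (Y*p)*Y = p*Y**2)
l(Z) = -212/341 - 288/Z
(c(51, 461)/(-491530) - 318247)*(l(30) + A(-189, 449)) = (615/(-491530) - 318247)*((-212/341 - 288/30) - 189*449**2) = (615*(-1/491530) - 318247)*((-212/341 - 288*1/30) - 189*201601) = (-123/98306 - 318247)*((-212/341 - 48/5) - 38102589) = -31285589705*(-17428/1705 - 38102589)/98306 = -31285589705/98306*(-64964931673/1705) = 406493239506967445293/33522346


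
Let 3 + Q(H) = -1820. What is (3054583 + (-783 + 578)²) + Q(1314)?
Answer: 3094785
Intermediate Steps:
Q(H) = -1823 (Q(H) = -3 - 1820 = -1823)
(3054583 + (-783 + 578)²) + Q(1314) = (3054583 + (-783 + 578)²) - 1823 = (3054583 + (-205)²) - 1823 = (3054583 + 42025) - 1823 = 3096608 - 1823 = 3094785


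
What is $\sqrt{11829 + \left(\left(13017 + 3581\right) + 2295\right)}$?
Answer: $\sqrt{30722} \approx 175.28$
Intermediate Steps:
$\sqrt{11829 + \left(\left(13017 + 3581\right) + 2295\right)} = \sqrt{11829 + \left(16598 + 2295\right)} = \sqrt{11829 + 18893} = \sqrt{30722}$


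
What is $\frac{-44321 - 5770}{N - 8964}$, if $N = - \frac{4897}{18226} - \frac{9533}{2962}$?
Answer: $\frac{225348606041}{40342790545} \approx 5.5858$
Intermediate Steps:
$N = - \frac{47063343}{13496353}$ ($N = \left(-4897\right) \frac{1}{18226} - \frac{9533}{2962} = - \frac{4897}{18226} - \frac{9533}{2962} = - \frac{47063343}{13496353} \approx -3.4871$)
$\frac{-44321 - 5770}{N - 8964} = \frac{-44321 - 5770}{- \frac{47063343}{13496353} - 8964} = - \frac{50091}{- \frac{121028371635}{13496353}} = \left(-50091\right) \left(- \frac{13496353}{121028371635}\right) = \frac{225348606041}{40342790545}$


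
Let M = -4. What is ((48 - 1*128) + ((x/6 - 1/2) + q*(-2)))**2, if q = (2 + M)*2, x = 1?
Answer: 47089/9 ≈ 5232.1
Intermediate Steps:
q = -4 (q = (2 - 4)*2 = -2*2 = -4)
((48 - 1*128) + ((x/6 - 1/2) + q*(-2)))**2 = ((48 - 1*128) + ((1/6 - 1/2) - 4*(-2)))**2 = ((48 - 128) + ((1*(1/6) - 1*1/2) + 8))**2 = (-80 + ((1/6 - 1/2) + 8))**2 = (-80 + (-1/3 + 8))**2 = (-80 + 23/3)**2 = (-217/3)**2 = 47089/9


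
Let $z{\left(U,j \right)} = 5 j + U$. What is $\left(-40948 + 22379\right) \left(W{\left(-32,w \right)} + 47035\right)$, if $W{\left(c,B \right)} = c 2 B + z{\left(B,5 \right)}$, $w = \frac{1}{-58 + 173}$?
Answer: $- \frac{100492401253}{115} \approx -8.7385 \cdot 10^{8}$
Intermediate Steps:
$w = \frac{1}{115} \approx 0.0086956$
$z{\left(U,j \right)} = U + 5 j$
$W{\left(c,B \right)} = 25 + B + 2 B c$ ($W{\left(c,B \right)} = c 2 B + \left(B + 5 \cdot 5\right) = 2 c B + \left(B + 25\right) = 2 B c + \left(25 + B\right) = 25 + B + 2 B c$)
$\left(-40948 + 22379\right) \left(W{\left(-32,w \right)} + 47035\right) = \left(-40948 + 22379\right) \left(\left(25 + \frac{1}{115} + 2 \cdot \frac{1}{115} \left(-32\right)\right) + 47035\right) = - 18569 \left(\left(25 + \frac{1}{115} - \frac{64}{115}\right) + 47035\right) = - 18569 \left(\frac{2812}{115} + 47035\right) = \left(-18569\right) \frac{5411837}{115} = - \frac{100492401253}{115}$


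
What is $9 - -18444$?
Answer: $18453$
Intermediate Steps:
$9 - -18444 = 9 + 18444 = 18453$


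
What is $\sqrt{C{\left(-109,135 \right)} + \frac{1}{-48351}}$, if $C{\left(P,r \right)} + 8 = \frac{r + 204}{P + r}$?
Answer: $\frac{\sqrt{7962579513330}}{1257126} \approx 2.2446$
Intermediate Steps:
$C{\left(P,r \right)} = -8 + \frac{204 + r}{P + r}$ ($C{\left(P,r \right)} = -8 + \frac{r + 204}{P + r} = -8 + \frac{204 + r}{P + r}$)
$\sqrt{C{\left(-109,135 \right)} + \frac{1}{-48351}} = \sqrt{\frac{204 - -872 - 945}{-109 + 135} + \frac{1}{-48351}} = \sqrt{\frac{204 + 872 - 945}{26} - \frac{1}{48351}} = \sqrt{\frac{1}{26} \cdot 131 - \frac{1}{48351}} = \sqrt{\frac{131}{26} - \frac{1}{48351}} = \sqrt{\frac{6333955}{1257126}} = \frac{\sqrt{7962579513330}}{1257126}$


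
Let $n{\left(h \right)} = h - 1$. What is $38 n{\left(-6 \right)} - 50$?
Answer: $-316$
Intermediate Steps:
$n{\left(h \right)} = -1 + h$
$38 n{\left(-6 \right)} - 50 = 38 \left(-1 - 6\right) - 50 = 38 \left(-7\right) - 50 = -266 - 50 = -316$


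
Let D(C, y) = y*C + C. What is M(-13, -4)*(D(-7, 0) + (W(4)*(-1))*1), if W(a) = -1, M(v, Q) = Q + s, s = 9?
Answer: -30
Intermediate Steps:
M(v, Q) = 9 + Q (M(v, Q) = Q + 9 = 9 + Q)
D(C, y) = C + C*y (D(C, y) = C*y + C = C + C*y)
M(-13, -4)*(D(-7, 0) + (W(4)*(-1))*1) = (9 - 4)*(-7*(1 + 0) - 1*(-1)*1) = 5*(-7*1 + 1*1) = 5*(-7 + 1) = 5*(-6) = -30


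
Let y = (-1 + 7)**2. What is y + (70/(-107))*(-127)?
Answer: 12742/107 ≈ 119.08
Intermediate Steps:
y = 36 (y = 6**2 = 36)
y + (70/(-107))*(-127) = 36 + (70/(-107))*(-127) = 36 + (70*(-1/107))*(-127) = 36 - 70/107*(-127) = 36 + 8890/107 = 12742/107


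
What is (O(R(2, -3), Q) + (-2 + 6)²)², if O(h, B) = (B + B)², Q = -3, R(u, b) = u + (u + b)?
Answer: 2704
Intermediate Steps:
R(u, b) = b + 2*u (R(u, b) = u + (b + u) = b + 2*u)
O(h, B) = 4*B² (O(h, B) = (2*B)² = 4*B²)
(O(R(2, -3), Q) + (-2 + 6)²)² = (4*(-3)² + (-2 + 6)²)² = (4*9 + 4²)² = (36 + 16)² = 52² = 2704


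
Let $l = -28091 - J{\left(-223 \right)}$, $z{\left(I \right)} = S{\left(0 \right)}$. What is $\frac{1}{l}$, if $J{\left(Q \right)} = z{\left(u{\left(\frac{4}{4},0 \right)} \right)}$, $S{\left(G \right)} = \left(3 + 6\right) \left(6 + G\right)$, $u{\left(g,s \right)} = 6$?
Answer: $- \frac{1}{28145} \approx -3.553 \cdot 10^{-5}$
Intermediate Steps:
$S{\left(G \right)} = 54 + 9 G$ ($S{\left(G \right)} = 9 \left(6 + G\right) = 54 + 9 G$)
$z{\left(I \right)} = 54$ ($z{\left(I \right)} = 54 + 9 \cdot 0 = 54 + 0 = 54$)
$J{\left(Q \right)} = 54$
$l = -28145$ ($l = -28091 - 54 = -28145$)
$\frac{1}{l} = \frac{1}{-28145} = - \frac{1}{28145}$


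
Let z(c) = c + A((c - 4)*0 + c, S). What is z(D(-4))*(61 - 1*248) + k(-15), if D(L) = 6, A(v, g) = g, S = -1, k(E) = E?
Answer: -950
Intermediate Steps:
z(c) = -1 + c (z(c) = c - 1 = -1 + c)
z(D(-4))*(61 - 1*248) + k(-15) = (-1 + 6)*(61 - 1*248) - 15 = 5*(61 - 248) - 15 = 5*(-187) - 15 = -935 - 15 = -950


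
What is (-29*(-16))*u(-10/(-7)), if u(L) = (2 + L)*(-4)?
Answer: -44544/7 ≈ -6363.4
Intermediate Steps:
u(L) = -8 - 4*L
(-29*(-16))*u(-10/(-7)) = (-29*(-16))*(-8 - (-40)/(-7)) = 464*(-8 - (-40)*(-1)/7) = 464*(-8 - 4*10/7) = 464*(-8 - 40/7) = 464*(-96/7) = -44544/7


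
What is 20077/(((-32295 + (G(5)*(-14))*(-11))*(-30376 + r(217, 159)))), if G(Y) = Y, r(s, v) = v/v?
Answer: 20077/957571875 ≈ 2.0967e-5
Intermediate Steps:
r(s, v) = 1
20077/(((-32295 + (G(5)*(-14))*(-11))*(-30376 + r(217, 159)))) = 20077/(((-32295 + (5*(-14))*(-11))*(-30376 + 1))) = 20077/(((-32295 - 70*(-11))*(-30375))) = 20077/(((-32295 + 770)*(-30375))) = 20077/((-31525*(-30375))) = 20077/957571875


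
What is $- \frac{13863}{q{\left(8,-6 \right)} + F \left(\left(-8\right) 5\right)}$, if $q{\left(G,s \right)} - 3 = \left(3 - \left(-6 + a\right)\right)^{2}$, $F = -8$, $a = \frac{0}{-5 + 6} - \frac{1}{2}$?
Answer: $- \frac{18484}{551} \approx -33.546$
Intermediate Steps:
$a = - \frac{1}{2}$ ($a = \frac{0}{1} - \frac{1}{2} = 0 \cdot 1 - \frac{1}{2} = 0 - \frac{1}{2} = - \frac{1}{2} \approx -0.5$)
$q{\left(G,s \right)} = \frac{373}{4}$ ($q{\left(G,s \right)} = 3 + \left(3 + \left(6 - - \frac{1}{2}\right)\right)^{2} = 3 + \left(3 + \left(6 + \frac{1}{2}\right)\right)^{2} = 3 + \left(3 + \frac{13}{2}\right)^{2} = 3 + \left(\frac{19}{2}\right)^{2} = 3 + \frac{361}{4} = \frac{373}{4}$)
$- \frac{13863}{q{\left(8,-6 \right)} + F \left(\left(-8\right) 5\right)} = - \frac{13863}{\frac{373}{4} - 8 \left(\left(-8\right) 5\right)} = - \frac{13863}{\frac{373}{4} - -320} = - \frac{13863}{\frac{373}{4} + 320} = - \frac{13863}{\frac{1653}{4}} = \left(-13863\right) \frac{4}{1653} = - \frac{18484}{551}$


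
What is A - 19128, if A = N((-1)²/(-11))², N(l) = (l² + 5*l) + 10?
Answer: -278716712/14641 ≈ -19037.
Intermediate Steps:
N(l) = 10 + l² + 5*l
A = 1336336/14641 (A = (10 + ((-1)²/(-11))² + 5*((-1)²/(-11)))² = (10 + (1*(-1/11))² + 5*(1*(-1/11)))² = (10 + (-1/11)² + 5*(-1/11))² = (10 + 1/121 - 5/11)² = (1156/121)² = 1336336/14641 ≈ 91.274)
A - 19128 = 1336336/14641 - 19128 = -278716712/14641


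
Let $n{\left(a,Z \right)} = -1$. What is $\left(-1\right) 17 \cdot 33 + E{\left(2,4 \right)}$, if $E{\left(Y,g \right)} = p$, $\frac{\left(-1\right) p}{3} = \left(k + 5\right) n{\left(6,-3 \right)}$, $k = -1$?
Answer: $-549$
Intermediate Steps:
$p = 12$ ($p = - 3 \left(-1 + 5\right) \left(-1\right) = - 3 \cdot 4 \left(-1\right) = \left(-3\right) \left(-4\right) = 12$)
$E{\left(Y,g \right)} = 12$
$\left(-1\right) 17 \cdot 33 + E{\left(2,4 \right)} = \left(-1\right) 17 \cdot 33 + 12 = \left(-17\right) 33 + 12 = -561 + 12 = -549$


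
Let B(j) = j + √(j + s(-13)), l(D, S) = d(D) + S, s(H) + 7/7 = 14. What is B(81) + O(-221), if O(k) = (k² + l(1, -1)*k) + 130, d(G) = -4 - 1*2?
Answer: 50599 + √94 ≈ 50609.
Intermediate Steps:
s(H) = 13 (s(H) = -1 + 14 = 13)
d(G) = -6 (d(G) = -4 - 2 = -6)
l(D, S) = -6 + S
B(j) = j + √(13 + j) (B(j) = j + √(j + 13) = j + √(13 + j))
O(k) = 130 + k² - 7*k (O(k) = (k² + (-6 - 1)*k) + 130 = (k² - 7*k) + 130 = 130 + k² - 7*k)
B(81) + O(-221) = (81 + √(13 + 81)) + (130 + (-221)² - 7*(-221)) = (81 + √94) + (130 + 48841 + 1547) = (81 + √94) + 50518 = 50599 + √94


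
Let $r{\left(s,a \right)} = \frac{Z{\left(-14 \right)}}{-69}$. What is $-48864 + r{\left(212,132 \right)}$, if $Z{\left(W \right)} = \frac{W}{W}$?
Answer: $- \frac{3371617}{69} \approx -48864.0$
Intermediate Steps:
$Z{\left(W \right)} = 1$
$r{\left(s,a \right)} = - \frac{1}{69}$ ($r{\left(s,a \right)} = 1 \frac{1}{-69} = 1 \left(- \frac{1}{69}\right) = - \frac{1}{69}$)
$-48864 + r{\left(212,132 \right)} = -48864 - \frac{1}{69} = - \frac{3371617}{69}$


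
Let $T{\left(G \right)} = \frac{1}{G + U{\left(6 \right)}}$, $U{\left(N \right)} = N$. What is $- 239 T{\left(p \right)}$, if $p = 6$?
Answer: $- \frac{239}{12} \approx -19.917$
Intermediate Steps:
$T{\left(G \right)} = \frac{1}{6 + G}$ ($T{\left(G \right)} = \frac{1}{G + 6} = \frac{1}{6 + G}$)
$- 239 T{\left(p \right)} = - \frac{239}{6 + 6} = - \frac{239}{12}$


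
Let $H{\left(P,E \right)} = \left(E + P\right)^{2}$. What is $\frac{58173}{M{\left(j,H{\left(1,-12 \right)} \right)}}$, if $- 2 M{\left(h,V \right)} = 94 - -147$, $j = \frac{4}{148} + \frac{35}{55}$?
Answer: $- \frac{116346}{241} \approx -482.76$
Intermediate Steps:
$j = \frac{270}{407}$ ($j = 4 \cdot \frac{1}{148} + 35 \cdot \frac{1}{55} = \frac{1}{37} + \frac{7}{11} = \frac{270}{407} \approx 0.66339$)
$M{\left(h,V \right)} = - \frac{241}{2}$ ($M{\left(h,V \right)} = - \frac{94 - -147}{2} = - \frac{94 + 147}{2} = \left(- \frac{1}{2}\right) 241 = - \frac{241}{2}$)
$\frac{58173}{M{\left(j,H{\left(1,-12 \right)} \right)}} = \frac{58173}{- \frac{241}{2}} = 58173 \left(- \frac{2}{241}\right) = - \frac{116346}{241}$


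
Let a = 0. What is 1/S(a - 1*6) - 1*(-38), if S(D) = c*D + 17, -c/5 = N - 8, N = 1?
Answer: 7333/193 ≈ 37.995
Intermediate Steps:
c = 35 (c = -5*(1 - 8) = -5*(-7) = 35)
S(D) = 17 + 35*D (S(D) = 35*D + 17 = 17 + 35*D)
1/S(a - 1*6) - 1*(-38) = 1/(17 + 35*(0 - 1*6)) - 1*(-38) = 1/(17 + 35*(0 - 6)) + 38 = 1/(17 + 35*(-6)) + 38 = 1/(17 - 210) + 38 = 1/(-193) + 38 = -1/193 + 38 = 7333/193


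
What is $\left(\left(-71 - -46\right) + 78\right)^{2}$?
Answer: $2809$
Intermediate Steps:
$\left(\left(-71 - -46\right) + 78\right)^{2} = \left(\left(-71 + 46\right) + 78\right)^{2} = \left(-25 + 78\right)^{2} = 53^{2} = 2809$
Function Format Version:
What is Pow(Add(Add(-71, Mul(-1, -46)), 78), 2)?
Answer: 2809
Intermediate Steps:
Pow(Add(Add(-71, Mul(-1, -46)), 78), 2) = Pow(Add(Add(-71, 46), 78), 2) = Pow(Add(-25, 78), 2) = Pow(53, 2) = 2809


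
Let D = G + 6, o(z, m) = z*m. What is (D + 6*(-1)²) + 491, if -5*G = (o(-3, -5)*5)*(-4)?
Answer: 563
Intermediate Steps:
o(z, m) = m*z
G = 60 (G = --5*(-3)*5*(-4)/5 = -15*5*(-4)/5 = -15*(-4) = -⅕*(-300) = 60)
D = 66 (D = 60 + 6 = 66)
(D + 6*(-1)²) + 491 = (66 + 6*(-1)²) + 491 = (66 + 6*1) + 491 = (66 + 6) + 491 = 72 + 491 = 563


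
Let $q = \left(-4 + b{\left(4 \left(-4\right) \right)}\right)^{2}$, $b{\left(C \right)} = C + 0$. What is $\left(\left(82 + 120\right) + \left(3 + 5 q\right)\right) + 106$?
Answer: $2311$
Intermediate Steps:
$b{\left(C \right)} = C$
$q = 400$ ($q = \left(-4 + 4 \left(-4\right)\right)^{2} = \left(-4 - 16\right)^{2} = \left(-20\right)^{2} = 400$)
$\left(\left(82 + 120\right) + \left(3 + 5 q\right)\right) + 106 = \left(\left(82 + 120\right) + \left(3 + 5 \cdot 400\right)\right) + 106 = \left(202 + \left(3 + 2000\right)\right) + 106 = \left(202 + 2003\right) + 106 = 2205 + 106 = 2311$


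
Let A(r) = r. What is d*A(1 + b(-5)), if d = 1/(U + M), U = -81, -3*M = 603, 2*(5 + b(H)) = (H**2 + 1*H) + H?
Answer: -7/564 ≈ -0.012411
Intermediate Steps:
b(H) = -5 + H + H**2/2 (b(H) = -5 + ((H**2 + 1*H) + H)/2 = -5 + ((H**2 + H) + H)/2 = -5 + ((H + H**2) + H)/2 = -5 + (H**2 + 2*H)/2 = -5 + (H + H**2/2) = -5 + H + H**2/2)
M = -201 (M = -1/3*603 = -201)
d = -1/282 (d = 1/(-81 - 201) = 1/(-282) = -1/282 ≈ -0.0035461)
d*A(1 + b(-5)) = -(1 + (-5 - 5 + (1/2)*(-5)**2))/282 = -(1 + (-5 - 5 + (1/2)*25))/282 = -(1 + (-5 - 5 + 25/2))/282 = -(1 + 5/2)/282 = -1/282*7/2 = -7/564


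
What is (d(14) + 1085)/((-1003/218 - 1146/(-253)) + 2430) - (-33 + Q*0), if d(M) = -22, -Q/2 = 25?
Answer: 4481298239/134020289 ≈ 33.437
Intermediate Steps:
Q = -50 (Q = -2*25 = -50)
(d(14) + 1085)/((-1003/218 - 1146/(-253)) + 2430) - (-33 + Q*0) = (-22 + 1085)/((-1003/218 - 1146/(-253)) + 2430) - (-33 - 50*0) = 1063/((-1003*1/218 - 1146*(-1/253)) + 2430) - (-33 + 0) = 1063/((-1003/218 + 1146/253) + 2430) - 1*(-33) = 1063/(-3931/55154 + 2430) + 33 = 1063/(134020289/55154) + 33 = 1063*(55154/134020289) + 33 = 58628702/134020289 + 33 = 4481298239/134020289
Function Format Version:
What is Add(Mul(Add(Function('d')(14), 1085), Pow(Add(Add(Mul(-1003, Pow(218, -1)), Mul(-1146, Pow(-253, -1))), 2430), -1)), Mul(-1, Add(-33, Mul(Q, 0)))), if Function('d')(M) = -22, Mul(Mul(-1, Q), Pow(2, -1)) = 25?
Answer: Rational(4481298239, 134020289) ≈ 33.437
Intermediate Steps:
Q = -50 (Q = Mul(-2, 25) = -50)
Add(Mul(Add(Function('d')(14), 1085), Pow(Add(Add(Mul(-1003, Pow(218, -1)), Mul(-1146, Pow(-253, -1))), 2430), -1)), Mul(-1, Add(-33, Mul(Q, 0)))) = Add(Mul(Add(-22, 1085), Pow(Add(Add(Mul(-1003, Pow(218, -1)), Mul(-1146, Pow(-253, -1))), 2430), -1)), Mul(-1, Add(-33, Mul(-50, 0)))) = Add(Mul(1063, Pow(Add(Add(Mul(-1003, Rational(1, 218)), Mul(-1146, Rational(-1, 253))), 2430), -1)), Mul(-1, Add(-33, 0))) = Add(Mul(1063, Pow(Add(Add(Rational(-1003, 218), Rational(1146, 253)), 2430), -1)), Mul(-1, -33)) = Add(Mul(1063, Pow(Add(Rational(-3931, 55154), 2430), -1)), 33) = Add(Mul(1063, Pow(Rational(134020289, 55154), -1)), 33) = Add(Mul(1063, Rational(55154, 134020289)), 33) = Add(Rational(58628702, 134020289), 33) = Rational(4481298239, 134020289)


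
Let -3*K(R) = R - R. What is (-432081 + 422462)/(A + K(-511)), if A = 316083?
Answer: -9619/316083 ≈ -0.030432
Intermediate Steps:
K(R) = 0 (K(R) = -(R - R)/3 = -1/3*0 = 0)
(-432081 + 422462)/(A + K(-511)) = (-432081 + 422462)/(316083 + 0) = -9619/316083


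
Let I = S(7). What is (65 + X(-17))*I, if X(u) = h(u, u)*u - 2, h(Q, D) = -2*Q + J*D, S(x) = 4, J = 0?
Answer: -2060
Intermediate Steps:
I = 4
h(Q, D) = -2*Q (h(Q, D) = -2*Q + 0*D = -2*Q + 0 = -2*Q)
X(u) = -2 - 2*u² (X(u) = (-2*u)*u - 2 = -2*u² - 2 = -2 - 2*u²)
(65 + X(-17))*I = (65 + (-2 - 2*(-17)²))*4 = (65 + (-2 - 2*289))*4 = (65 + (-2 - 578))*4 = (65 - 580)*4 = -515*4 = -2060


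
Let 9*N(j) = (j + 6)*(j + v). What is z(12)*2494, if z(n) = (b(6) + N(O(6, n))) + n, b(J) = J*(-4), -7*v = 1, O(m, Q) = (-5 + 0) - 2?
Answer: -1760764/63 ≈ -27949.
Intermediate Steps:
O(m, Q) = -7 (O(m, Q) = -5 - 2 = -7)
v = -⅐ (v = -⅐*1 = -⅐ ≈ -0.14286)
b(J) = -4*J
N(j) = (6 + j)*(-⅐ + j)/9 (N(j) = ((j + 6)*(j - ⅐))/9 = ((6 + j)*(-⅐ + j))/9 = (6 + j)*(-⅐ + j)/9)
z(n) = -1462/63 + n (z(n) = (-4*6 + (-2/21 + (⅑)*(-7)² + (41/63)*(-7))) + n = (-24 + (-2/21 + (⅑)*49 - 41/9)) + n = (-24 + (-2/21 + 49/9 - 41/9)) + n = (-24 + 50/63) + n = -1462/63 + n)
z(12)*2494 = (-1462/63 + 12)*2494 = -706/63*2494 = -1760764/63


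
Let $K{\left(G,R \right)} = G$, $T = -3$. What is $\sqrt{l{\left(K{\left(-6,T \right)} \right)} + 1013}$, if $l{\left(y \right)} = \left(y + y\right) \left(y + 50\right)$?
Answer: $\sqrt{485} \approx 22.023$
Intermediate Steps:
$l{\left(y \right)} = 2 y \left(50 + y\right)$
$\sqrt{l{\left(K{\left(-6,T \right)} \right)} + 1013} = \sqrt{2 \left(-6\right) \left(50 - 6\right) + 1013} = \sqrt{2 \left(-6\right) 44 + 1013} = \sqrt{-528 + 1013} = \sqrt{485}$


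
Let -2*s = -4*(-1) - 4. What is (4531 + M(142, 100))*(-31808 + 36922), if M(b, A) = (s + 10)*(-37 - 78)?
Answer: 17290434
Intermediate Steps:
s = 0 (s = -(-4*(-1) - 4)/2 = -(4 - 4)/2 = -½*0 = 0)
M(b, A) = -1150 (M(b, A) = (0 + 10)*(-37 - 78) = 10*(-115) = -1150)
(4531 + M(142, 100))*(-31808 + 36922) = (4531 - 1150)*(-31808 + 36922) = 3381*5114 = 17290434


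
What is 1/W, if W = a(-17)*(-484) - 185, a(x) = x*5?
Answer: 1/40955 ≈ 2.4417e-5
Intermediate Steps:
a(x) = 5*x
W = 40955 (W = (5*(-17))*(-484) - 185 = -85*(-484) - 185 = 41140 - 185 = 40955)
1/W = 1/40955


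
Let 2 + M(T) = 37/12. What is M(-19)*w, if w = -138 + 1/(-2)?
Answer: -3601/24 ≈ -150.04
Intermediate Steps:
M(T) = 13/12 (M(T) = -2 + 37/12 = 13/12)
w = -277/2 (w = -138 - ½ = -277/2 ≈ -138.50)
M(-19)*w = (13/12)*(-277/2) = -3601/24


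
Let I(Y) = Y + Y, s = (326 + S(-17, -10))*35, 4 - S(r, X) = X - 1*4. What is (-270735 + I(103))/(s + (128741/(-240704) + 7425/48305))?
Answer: -629099321350976/27997427460399 ≈ -22.470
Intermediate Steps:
S(r, X) = 8 - X (S(r, X) = 4 - (X - 1*4) = 4 - (X - 4) = 4 - (-4 + X) = 4 + (4 - X) = 8 - X)
s = 12040 (s = (326 + (8 - 1*(-10)))*35 = (326 + (8 + 10))*35 = (326 + 18)*35 = 344*35 = 12040)
I(Y) = 2*Y
(-270735 + I(103))/(s + (128741/(-240704) + 7425/48305)) = (-270735 + 2*103)/(12040 + (128741/(-240704) + 7425/48305)) = (-270735 + 206)/(12040 + (128741*(-1/240704) + 7425*(1/48305))) = -270529/(12040 + (-128741/240704 + 1485/9661)) = -270529/(12040 - 886321361/2325441344) = -270529/27997427460399/2325441344 = -270529*2325441344/27997427460399 = -629099321350976/27997427460399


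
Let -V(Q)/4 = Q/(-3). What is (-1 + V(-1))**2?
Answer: 49/9 ≈ 5.4444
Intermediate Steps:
V(Q) = 4*Q/3 (V(Q) = -4*Q/(-3) = -4*Q*(-1)/3 = -(-4)*Q/3 = 4*Q/3)
(-1 + V(-1))**2 = (-1 + (4/3)*(-1))**2 = (-1 - 4/3)**2 = (-7/3)**2 = 49/9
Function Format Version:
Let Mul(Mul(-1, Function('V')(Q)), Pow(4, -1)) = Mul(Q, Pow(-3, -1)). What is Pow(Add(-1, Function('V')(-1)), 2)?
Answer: Rational(49, 9) ≈ 5.4444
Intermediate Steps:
Function('V')(Q) = Mul(Rational(4, 3), Q) (Function('V')(Q) = Mul(-4, Mul(Q, Pow(-3, -1))) = Mul(-4, Mul(Q, Rational(-1, 3))) = Mul(-4, Mul(Rational(-1, 3), Q)) = Mul(Rational(4, 3), Q))
Pow(Add(-1, Function('V')(-1)), 2) = Pow(Add(-1, Mul(Rational(4, 3), -1)), 2) = Pow(Add(-1, Rational(-4, 3)), 2) = Pow(Rational(-7, 3), 2) = Rational(49, 9)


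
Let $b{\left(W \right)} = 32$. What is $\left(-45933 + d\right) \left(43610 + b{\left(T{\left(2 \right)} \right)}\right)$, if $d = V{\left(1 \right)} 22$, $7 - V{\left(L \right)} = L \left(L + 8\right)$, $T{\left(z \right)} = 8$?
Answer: $-2006528234$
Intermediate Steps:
$V{\left(L \right)} = 7 - L \left(8 + L\right)$ ($V{\left(L \right)} = 7 - L \left(L + 8\right) = 7 - L \left(8 + L\right)$)
$d = -44$ ($d = \left(7 - 1^{2} - 8\right) 22 = \left(7 - 1 - 8\right) 22 = \left(-2\right) 22 = -44$)
$\left(-45933 + d\right) \left(43610 + b{\left(T{\left(2 \right)} \right)}\right) = \left(-45933 - 44\right) \left(43610 + 32\right) = \left(-45977\right) 43642 = -2006528234$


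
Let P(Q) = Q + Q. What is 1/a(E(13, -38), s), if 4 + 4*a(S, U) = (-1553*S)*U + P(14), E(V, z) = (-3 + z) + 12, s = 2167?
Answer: 4/97595203 ≈ 4.0986e-8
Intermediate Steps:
E(V, z) = 9 + z
P(Q) = 2*Q
a(S, U) = 6 - 1553*S*U/4 (a(S, U) = -1 + ((-1553*S)*U + 2*14)/4 = -1 + (-1553*S*U + 28)/4 = -1 + (28 - 1553*S*U)/4 = -1 + (7 - 1553*S*U/4) = 6 - 1553*S*U/4)
1/a(E(13, -38), s) = 1/(6 - 1553/4*(9 - 38)*2167) = 1/(6 - 1553/4*(-29)*2167) = 1/(6 + 97595179/4) = 1/(97595203/4) = 4/97595203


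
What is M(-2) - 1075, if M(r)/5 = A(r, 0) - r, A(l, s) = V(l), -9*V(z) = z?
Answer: -9575/9 ≈ -1063.9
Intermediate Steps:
V(z) = -z/9
A(l, s) = -l/9
M(r) = -50*r/9 (M(r) = 5*(-r/9 - r) = 5*(-10*r/9) = -50*r/9)
M(-2) - 1075 = -50/9*(-2) - 1075 = 100/9 - 1075 = -9575/9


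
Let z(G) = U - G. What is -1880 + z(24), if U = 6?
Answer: -1898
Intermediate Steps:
z(G) = 6 - G
-1880 + z(24) = -1880 + (6 - 1*24) = -1880 + (6 - 24) = -1880 - 18 = -1898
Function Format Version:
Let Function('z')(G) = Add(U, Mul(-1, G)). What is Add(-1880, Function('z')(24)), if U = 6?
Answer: -1898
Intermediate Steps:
Function('z')(G) = Add(6, Mul(-1, G))
Add(-1880, Function('z')(24)) = Add(-1880, Add(6, Mul(-1, 24))) = Add(-1880, Add(6, -24)) = Add(-1880, -18) = -1898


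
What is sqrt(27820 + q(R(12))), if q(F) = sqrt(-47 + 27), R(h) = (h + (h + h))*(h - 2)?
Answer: sqrt(27820 + 2*I*sqrt(5)) ≈ 166.79 + 0.013*I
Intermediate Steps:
R(h) = 3*h*(-2 + h) (R(h) = (h + 2*h)*(-2 + h) = (3*h)*(-2 + h) = 3*h*(-2 + h))
q(F) = 2*I*sqrt(5) (q(F) = sqrt(-20) = 2*I*sqrt(5))
sqrt(27820 + q(R(12))) = sqrt(27820 + 2*I*sqrt(5))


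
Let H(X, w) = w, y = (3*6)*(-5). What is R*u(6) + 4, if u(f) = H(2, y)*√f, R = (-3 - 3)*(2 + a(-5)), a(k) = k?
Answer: 4 - 1620*√6 ≈ -3964.2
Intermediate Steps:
y = -90 (y = 18*(-5) = -90)
R = 18 (R = (-3 - 3)*(2 - 5) = -6*(-3) = 18)
u(f) = -90*√f
R*u(6) + 4 = 18*(-90*√6) + 4 = -1620*√6 + 4 = 4 - 1620*√6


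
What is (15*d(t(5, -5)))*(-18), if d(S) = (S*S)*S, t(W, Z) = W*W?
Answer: -4218750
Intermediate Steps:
t(W, Z) = W**2
d(S) = S**3 (d(S) = S**2*S = S**3)
(15*d(t(5, -5)))*(-18) = (15*(5**2)**3)*(-18) = (15*25**3)*(-18) = (15*15625)*(-18) = 234375*(-18) = -4218750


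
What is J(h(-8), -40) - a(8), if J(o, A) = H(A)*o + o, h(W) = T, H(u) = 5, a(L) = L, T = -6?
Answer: -44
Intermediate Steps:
h(W) = -6
J(o, A) = 6*o (J(o, A) = 5*o + o = 6*o)
J(h(-8), -40) - a(8) = 6*(-6) - 1*8 = -36 - 8 = -44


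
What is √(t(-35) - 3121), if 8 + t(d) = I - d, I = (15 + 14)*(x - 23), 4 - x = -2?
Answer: I*√3587 ≈ 59.892*I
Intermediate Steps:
x = 6 (x = 4 - 1*(-2) = 4 + 2 = 6)
I = -493 (I = (15 + 14)*(6 - 23) = 29*(-17) = -493)
t(d) = -501 - d (t(d) = -8 + (-493 - d) = -501 - d)
√(t(-35) - 3121) = √((-501 - 1*(-35)) - 3121) = √((-501 + 35) - 3121) = √(-466 - 3121) = √(-3587) = I*√3587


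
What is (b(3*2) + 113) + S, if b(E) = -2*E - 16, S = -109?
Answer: -24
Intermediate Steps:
b(E) = -16 - 2*E
(b(3*2) + 113) + S = ((-16 - 6*2) + 113) - 109 = ((-16 - 2*6) + 113) - 109 = ((-16 - 12) + 113) - 109 = (-28 + 113) - 109 = 85 - 109 = -24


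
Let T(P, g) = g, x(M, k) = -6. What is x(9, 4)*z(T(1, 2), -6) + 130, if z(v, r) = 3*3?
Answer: 76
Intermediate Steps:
z(v, r) = 9
x(9, 4)*z(T(1, 2), -6) + 130 = -6*9 + 130 = -54 + 130 = 76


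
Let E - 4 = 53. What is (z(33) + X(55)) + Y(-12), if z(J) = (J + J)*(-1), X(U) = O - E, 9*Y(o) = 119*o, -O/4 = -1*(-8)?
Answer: -941/3 ≈ -313.67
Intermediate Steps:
E = 57 (E = 4 + 53 = 57)
O = -32 (O = -(-4)*(-8) = -4*8 = -32)
Y(o) = 119*o/9 (Y(o) = (119*o)/9 = 119*o/9)
X(U) = -89 (X(U) = -32 - 1*57 = -32 - 57 = -89)
z(J) = -2*J (z(J) = (2*J)*(-1) = -2*J)
(z(33) + X(55)) + Y(-12) = (-2*33 - 89) + (119/9)*(-12) = (-66 - 89) - 476/3 = -155 - 476/3 = -941/3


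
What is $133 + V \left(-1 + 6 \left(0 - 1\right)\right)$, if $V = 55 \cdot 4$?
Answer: $-1407$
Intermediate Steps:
$V = 220$
$133 + V \left(-1 + 6 \left(0 - 1\right)\right) = 133 + 220 \left(-1 + 6 \left(0 - 1\right)\right) = 133 + 220 \left(-1 + 6 \left(-1\right)\right) = 133 + 220 \left(-1 - 6\right) = 133 + 220 \left(-7\right) = 133 - 1540 = -1407$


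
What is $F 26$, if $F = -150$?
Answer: $-3900$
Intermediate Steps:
$F 26 = \left(-150\right) 26 = -3900$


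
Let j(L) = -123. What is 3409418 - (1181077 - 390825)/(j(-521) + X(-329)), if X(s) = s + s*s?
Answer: 367496966550/107789 ≈ 3.4094e+6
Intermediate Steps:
X(s) = s + s²
3409418 - (1181077 - 390825)/(j(-521) + X(-329)) = 3409418 - (1181077 - 390825)/(-123 - 329*(1 - 329)) = 3409418 - 790252/(-123 - 329*(-328)) = 3409418 - 790252/(-123 + 107912) = 3409418 - 790252/107789 = 367496966550/107789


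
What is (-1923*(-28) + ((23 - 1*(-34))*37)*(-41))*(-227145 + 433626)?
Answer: -6736442625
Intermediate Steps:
(-1923*(-28) + ((23 - 1*(-34))*37)*(-41))*(-227145 + 433626) = (53844 + ((23 + 34)*37)*(-41))*206481 = (53844 + (57*37)*(-41))*206481 = (53844 + 2109*(-41))*206481 = (53844 - 86469)*206481 = -32625*206481 = -6736442625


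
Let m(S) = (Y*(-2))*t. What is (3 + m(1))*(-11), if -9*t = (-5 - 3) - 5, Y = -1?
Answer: -583/9 ≈ -64.778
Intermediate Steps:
t = 13/9 (t = -((-5 - 3) - 5)/9 = -(-8 - 5)/9 = -⅑*(-13) = 13/9 ≈ 1.4444)
m(S) = 26/9 (m(S) = -1*(-2)*(13/9) = 2*(13/9) = 26/9)
(3 + m(1))*(-11) = (3 + 26/9)*(-11) = (53/9)*(-11) = -583/9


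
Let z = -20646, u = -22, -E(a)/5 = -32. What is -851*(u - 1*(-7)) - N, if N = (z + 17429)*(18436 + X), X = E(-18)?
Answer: 59836097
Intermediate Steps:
E(a) = 160 (E(a) = -5*(-32) = 160)
X = 160
N = -59823332 (N = (-20646 + 17429)*(18436 + 160) = -3217*18596 = -59823332)
-851*(u - 1*(-7)) - N = -851*(-22 - 1*(-7)) - 1*(-59823332) = -851*(-22 + 7) + 59823332 = -851*(-15) + 59823332 = 12765 + 59823332 = 59836097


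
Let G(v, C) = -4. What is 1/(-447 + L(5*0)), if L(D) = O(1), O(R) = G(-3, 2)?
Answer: -1/451 ≈ -0.0022173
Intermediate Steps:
O(R) = -4
L(D) = -4
1/(-447 + L(5*0)) = 1/(-447 - 4) = 1/(-451) = -1/451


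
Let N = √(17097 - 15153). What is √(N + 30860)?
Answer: √(30860 + 18*√6) ≈ 175.80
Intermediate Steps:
N = 18*√6 (N = √1944 = 18*√6 ≈ 44.091)
√(N + 30860) = √(18*√6 + 30860) = √(30860 + 18*√6)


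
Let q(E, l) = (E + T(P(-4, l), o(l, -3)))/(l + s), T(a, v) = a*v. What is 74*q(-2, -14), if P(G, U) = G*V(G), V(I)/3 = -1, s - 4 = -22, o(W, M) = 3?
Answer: -629/8 ≈ -78.625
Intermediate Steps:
s = -18 (s = 4 - 22 = -18)
V(I) = -3 (V(I) = 3*(-1) = -3)
P(G, U) = -3*G (P(G, U) = G*(-3) = -3*G)
q(E, l) = (36 + E)/(-18 + l) (q(E, l) = (E - 3*(-4)*3)/(l - 18) = (E + 12*3)/(-18 + l) = (E + 36)/(-18 + l) = (36 + E)/(-18 + l))
74*q(-2, -14) = 74*((36 - 2)/(-18 - 14)) = 74*(34/(-32)) = 74*(-1/32*34) = 74*(-17/16) = -629/8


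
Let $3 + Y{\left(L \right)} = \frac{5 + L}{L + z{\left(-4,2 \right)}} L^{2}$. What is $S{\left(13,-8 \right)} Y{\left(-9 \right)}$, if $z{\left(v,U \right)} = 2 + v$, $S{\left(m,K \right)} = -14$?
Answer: $- \frac{4074}{11} \approx -370.36$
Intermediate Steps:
$Y{\left(L \right)} = -3 + \frac{L^{2} \left(5 + L\right)}{-2 + L}$ ($Y{\left(L \right)} = -3 + \frac{5 + L}{L + \left(2 - 4\right)} L^{2} = -3 + \frac{5 + L}{L - 2} L^{2} = -3 + \frac{5 + L}{-2 + L} L^{2} = -3 + \frac{L^{2} \left(5 + L\right)}{-2 + L}$)
$S{\left(13,-8 \right)} Y{\left(-9 \right)} = - 14 \frac{6 + \left(-9\right)^{3} - -27 + 5 \left(-9\right)^{2}}{-2 - 9} = - 14 \frac{6 - 729 + 27 + 5 \cdot 81}{-11} = - 14 \left(- \frac{6 - 729 + 27 + 405}{11}\right) = - 14 \left(\left(- \frac{1}{11}\right) \left(-291\right)\right) = \left(-14\right) \frac{291}{11} = - \frac{4074}{11}$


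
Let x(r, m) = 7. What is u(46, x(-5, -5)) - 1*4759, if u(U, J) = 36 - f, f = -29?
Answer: -4694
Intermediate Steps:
u(U, J) = 65 (u(U, J) = 36 - 1*(-29) = 36 + 29 = 65)
u(46, x(-5, -5)) - 1*4759 = 65 - 1*4759 = 65 - 4759 = -4694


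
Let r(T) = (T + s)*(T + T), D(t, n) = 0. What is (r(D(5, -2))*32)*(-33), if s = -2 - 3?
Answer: 0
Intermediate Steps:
s = -5
r(T) = 2*T*(-5 + T) (r(T) = (T - 5)*(T + T) = (-5 + T)*(2*T) = 2*T*(-5 + T))
(r(D(5, -2))*32)*(-33) = ((2*0*(-5 + 0))*32)*(-33) = ((2*0*(-5))*32)*(-33) = (0*32)*(-33) = 0*(-33) = 0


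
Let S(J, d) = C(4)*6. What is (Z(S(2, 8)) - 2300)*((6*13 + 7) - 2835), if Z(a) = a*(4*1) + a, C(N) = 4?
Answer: 5995000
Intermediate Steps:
S(J, d) = 24 (S(J, d) = 4*6 = 24)
Z(a) = 5*a (Z(a) = a*4 + a = 4*a + a = 5*a)
(Z(S(2, 8)) - 2300)*((6*13 + 7) - 2835) = (5*24 - 2300)*((6*13 + 7) - 2835) = (120 - 2300)*((78 + 7) - 2835) = -2180*(85 - 2835) = -2180*(-2750) = 5995000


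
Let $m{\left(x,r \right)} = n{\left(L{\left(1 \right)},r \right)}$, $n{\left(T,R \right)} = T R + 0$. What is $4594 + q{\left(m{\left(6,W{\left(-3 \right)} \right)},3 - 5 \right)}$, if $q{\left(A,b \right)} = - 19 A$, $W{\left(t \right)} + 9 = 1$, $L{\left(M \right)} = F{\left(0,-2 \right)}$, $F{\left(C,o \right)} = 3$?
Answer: $5050$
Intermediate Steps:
$L{\left(M \right)} = 3$
$W{\left(t \right)} = -8$ ($W{\left(t \right)} = -9 + 1 = -8$)
$n{\left(T,R \right)} = R T$ ($n{\left(T,R \right)} = R T + 0 = R T$)
$m{\left(x,r \right)} = 3 r$ ($m{\left(x,r \right)} = r 3 = 3 r$)
$4594 + q{\left(m{\left(6,W{\left(-3 \right)} \right)},3 - 5 \right)} = 4594 - 19 \cdot 3 \left(-8\right) = 4594 - -456 = 4594 + 456 = 5050$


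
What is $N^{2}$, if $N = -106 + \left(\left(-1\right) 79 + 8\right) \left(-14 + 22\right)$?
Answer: $454276$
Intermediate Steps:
$N = -674$ ($N = -106 + \left(-79 + 8\right) 8 = -106 - 568 = -674$)
$N^{2} = \left(-674\right)^{2} = 454276$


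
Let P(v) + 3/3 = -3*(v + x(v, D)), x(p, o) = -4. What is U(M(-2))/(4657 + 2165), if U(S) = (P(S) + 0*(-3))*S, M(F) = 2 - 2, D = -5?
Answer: 0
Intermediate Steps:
M(F) = 0
P(v) = 11 - 3*v (P(v) = -1 - 3*(v - 4) = -1 - 3*(-4 + v) = -1 + (12 - 3*v) = 11 - 3*v)
U(S) = S*(11 - 3*S) (U(S) = ((11 - 3*S) + 0*(-3))*S = ((11 - 3*S) + 0)*S = (11 - 3*S)*S = S*(11 - 3*S))
U(M(-2))/(4657 + 2165) = (0*(11 - 3*0))/(4657 + 2165) = (0*(11 + 0))/6822 = (0*11)*(1/6822) = 0*(1/6822) = 0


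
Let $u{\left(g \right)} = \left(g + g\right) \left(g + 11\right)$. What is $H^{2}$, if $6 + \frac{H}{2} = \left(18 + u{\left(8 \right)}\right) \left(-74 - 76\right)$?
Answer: $9333878544$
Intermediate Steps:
$u{\left(g \right)} = 2 g \left(11 + g\right)$
$H = -96612$ ($H = -12 + 2 \left(18 + 2 \cdot 8 \left(11 + 8\right)\right) \left(-74 - 76\right) = -12 + 2 \left(18 + 2 \cdot 8 \cdot 19\right) \left(-150\right) = -12 + 2 \left(18 + 304\right) \left(-150\right) = -12 + 2 \cdot 322 \left(-150\right) = -12 + 2 \left(-48300\right) = -12 - 96600 = -96612$)
$H^{2} = \left(-96612\right)^{2} = 9333878544$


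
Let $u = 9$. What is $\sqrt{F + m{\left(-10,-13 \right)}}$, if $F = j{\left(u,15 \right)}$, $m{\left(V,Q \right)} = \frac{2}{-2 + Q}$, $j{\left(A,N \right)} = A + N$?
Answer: $\frac{\sqrt{5370}}{15} \approx 4.8854$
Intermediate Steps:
$F = 24$ ($F = 9 + 15 = 24$)
$\sqrt{F + m{\left(-10,-13 \right)}} = \sqrt{24 + \frac{2}{-2 - 13}} = \sqrt{24 + \frac{2}{-15}} = \sqrt{24 + 2 \left(- \frac{1}{15}\right)} = \sqrt{24 - \frac{2}{15}} = \sqrt{\frac{358}{15}} = \frac{\sqrt{5370}}{15}$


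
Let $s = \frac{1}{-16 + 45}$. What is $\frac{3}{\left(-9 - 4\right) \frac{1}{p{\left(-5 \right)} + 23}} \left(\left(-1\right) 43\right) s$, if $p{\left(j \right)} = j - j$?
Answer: $\frac{2967}{377} \approx 7.87$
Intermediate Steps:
$p{\left(j \right)} = 0$
$s = \frac{1}{29} \approx 0.034483$
$\frac{3}{\left(-9 - 4\right) \frac{1}{p{\left(-5 \right)} + 23}} \left(\left(-1\right) 43\right) s = \frac{3}{\left(-9 - 4\right) \frac{1}{0 + 23}} \left(\left(-1\right) 43\right) \frac{1}{29} = \frac{3}{\left(-13\right) \frac{1}{23}} \left(-43\right) \frac{1}{29} = \frac{3}{- \frac{13}{23}} \left(-43\right) \frac{1}{29} = 3 \left(- \frac{23}{13}\right) \left(-43\right) \frac{1}{29} = \left(- \frac{69}{13}\right) \left(-43\right) \frac{1}{29} = \frac{2967}{13} \cdot \frac{1}{29} = \frac{2967}{377}$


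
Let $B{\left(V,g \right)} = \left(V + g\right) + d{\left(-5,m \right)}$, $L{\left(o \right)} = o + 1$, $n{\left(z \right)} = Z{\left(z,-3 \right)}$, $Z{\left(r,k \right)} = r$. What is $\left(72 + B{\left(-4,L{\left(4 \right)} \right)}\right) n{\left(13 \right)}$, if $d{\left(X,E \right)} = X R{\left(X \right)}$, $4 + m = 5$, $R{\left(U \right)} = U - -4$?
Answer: $1014$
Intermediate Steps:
$R{\left(U \right)} = 4 + U$ ($R{\left(U \right)} = U + 4 = 4 + U$)
$n{\left(z \right)} = z$
$m = 1$ ($m = -4 + 5 = 1$)
$L{\left(o \right)} = 1 + o$
$d{\left(X,E \right)} = X \left(4 + X\right)$
$B{\left(V,g \right)} = 5 + V + g$ ($B{\left(V,g \right)} = \left(V + g\right) - 5 \left(4 - 5\right) = \left(V + g\right) - -5 = \left(V + g\right) + 5 = 5 + V + g$)
$\left(72 + B{\left(-4,L{\left(4 \right)} \right)}\right) n{\left(13 \right)} = \left(72 + \left(5 - 4 + \left(1 + 4\right)\right)\right) 13 = \left(72 + \left(5 - 4 + 5\right)\right) 13 = \left(72 + 6\right) 13 = 78 \cdot 13 = 1014$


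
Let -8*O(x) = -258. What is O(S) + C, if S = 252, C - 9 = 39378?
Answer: 157677/4 ≈ 39419.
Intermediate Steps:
C = 39387 (C = 9 + 39378 = 39387)
O(x) = 129/4 (O(x) = -⅛*(-258) = 129/4)
O(S) + C = 129/4 + 39387 = 157677/4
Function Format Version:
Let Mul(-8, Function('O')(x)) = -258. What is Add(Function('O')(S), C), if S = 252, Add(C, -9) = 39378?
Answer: Rational(157677, 4) ≈ 39419.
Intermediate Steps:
C = 39387 (C = Add(9, 39378) = 39387)
Function('O')(x) = Rational(129, 4) (Function('O')(x) = Mul(Rational(-1, 8), -258) = Rational(129, 4))
Add(Function('O')(S), C) = Add(Rational(129, 4), 39387) = Rational(157677, 4)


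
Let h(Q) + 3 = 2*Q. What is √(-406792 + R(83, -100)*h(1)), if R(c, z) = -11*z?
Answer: 2*I*√101973 ≈ 638.66*I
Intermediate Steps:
h(Q) = -3 + 2*Q
√(-406792 + R(83, -100)*h(1)) = √(-406792 + (-11*(-100))*(-3 + 2*1)) = √(-406792 + 1100*(-3 + 2)) = √(-406792 + 1100*(-1)) = √(-406792 - 1100) = √(-407892) = 2*I*√101973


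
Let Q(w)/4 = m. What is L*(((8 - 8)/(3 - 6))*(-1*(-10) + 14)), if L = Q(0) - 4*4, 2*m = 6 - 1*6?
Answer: 0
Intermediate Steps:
m = 0 (m = (6 - 1*6)/2 = (6 - 6)/2 = (½)*0 = 0)
Q(w) = 0 (Q(w) = 4*0 = 0)
L = -16 (L = 0 - 4*4 = 0 - 16 = -16)
L*(((8 - 8)/(3 - 6))*(-1*(-10) + 14)) = -16*(8 - 8)/(3 - 6)*(-1*(-10) + 14) = -16*0/(-3)*(10 + 14) = -16*0*(-⅓)*24 = -0*24 = -16*0 = 0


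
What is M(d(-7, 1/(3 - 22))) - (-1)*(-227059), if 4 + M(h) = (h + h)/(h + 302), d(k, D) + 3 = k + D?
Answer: -1259518843/5547 ≈ -2.2706e+5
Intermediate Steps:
d(k, D) = -3 + D + k (d(k, D) = -3 + (k + D) = -3 + (D + k) = -3 + D + k)
M(h) = -4 + 2*h/(302 + h) (M(h) = -4 + (h + h)/(h + 302) = -4 + (2*h)/(302 + h) = -4 + 2*h/(302 + h))
M(d(-7, 1/(3 - 22))) - (-1)*(-227059) = 2*(-604 - (-3 + 1/(3 - 22) - 7))/(302 + (-3 + 1/(3 - 22) - 7)) - (-1)*(-227059) = 2*(-604 - (-3 + 1/(-19) - 7))/(302 + (-3 + 1/(-19) - 7)) - 1*227059 = 2*(-604 - (-3 - 1/19 - 7))/(302 + (-3 - 1/19 - 7)) - 227059 = 2*(-604 - 1*(-191/19))/(302 - 191/19) - 227059 = 2*(-604 + 191/19)/(5547/19) - 227059 = 2*(19/5547)*(-11285/19) - 227059 = -22570/5547 - 227059 = -1259518843/5547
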